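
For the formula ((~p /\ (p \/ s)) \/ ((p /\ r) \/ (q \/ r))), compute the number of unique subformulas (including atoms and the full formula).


Formula: ((~p /\ (p \/ s)) \/ ((p /\ r) \/ (q \/ r)))
Subformulas found:
  1. q
  2. s
  3. r
  4. p
  5. ~p
  6. (p /\ r)
  7. (q \/ r)
  8. (p \/ s)
  9. (~p /\ (p \/ s))
  10. ((p /\ r) \/ (q \/ r))
  11. ((~p /\ (p \/ s)) \/ ((p /\ r) \/ (q \/ r)))
Total distinct subformulas = 11

11


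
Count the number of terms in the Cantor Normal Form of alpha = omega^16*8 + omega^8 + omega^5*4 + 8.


CNF: omega^16*8 + omega^8 + omega^5*4 + 8
Count the summands separated by '+':
  term 1: omega^16*8
  term 2: omega^8
  term 3: omega^5*4
  term 4: 8
Total terms = 4

4


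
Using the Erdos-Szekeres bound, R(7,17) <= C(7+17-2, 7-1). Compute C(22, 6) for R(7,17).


R(7,17) <= C(7+17-2, 7-1) = C(22, 6)
C(22, 6) = 22! / (6! * 16!)
= 74613

74613


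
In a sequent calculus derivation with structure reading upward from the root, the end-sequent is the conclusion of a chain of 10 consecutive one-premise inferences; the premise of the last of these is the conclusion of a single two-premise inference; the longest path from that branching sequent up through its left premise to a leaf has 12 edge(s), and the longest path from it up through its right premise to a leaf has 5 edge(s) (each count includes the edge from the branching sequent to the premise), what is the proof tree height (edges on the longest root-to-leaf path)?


Longest path through the left premise: 12 edges (measured from the branching sequent)
Longest path through the right premise: 5 edges
Height of the subtree rooted at the branching sequent: max(12, 5) = 12
The branching sequent sits 10 edges above the root (the chain of one-premise inferences), so height = 12 + 10 = 22

22


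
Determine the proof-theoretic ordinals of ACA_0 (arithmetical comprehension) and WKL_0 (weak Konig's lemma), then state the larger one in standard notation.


Proof-theoretic ordinal of ACA_0 (arithmetical comprehension): epsilon_0
Proof-theoretic ordinal of WKL_0 (weak Konig's lemma): omega^omega
Comparing: omega^omega < epsilon_0.
The larger ordinal is epsilon_0 (from ACA_0 (arithmetical comprehension)).

epsilon_0


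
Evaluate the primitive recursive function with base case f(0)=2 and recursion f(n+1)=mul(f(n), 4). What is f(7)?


f(0) = 2
f(1) = mul(f(0), 4) = mul(2, 4) = 8
f(2) = mul(f(1), 4) = mul(8, 4) = 32
f(3) = mul(f(2), 4) = mul(32, 4) = 128
f(4) = mul(f(3), 4) = mul(128, 4) = 512
f(5) = mul(f(4), 4) = mul(512, 4) = 2048
f(6) = mul(f(5), 4) = mul(2048, 4) = 8192
f(7) = mul(f(6), 4) = mul(8192, 4) = 32768


32768


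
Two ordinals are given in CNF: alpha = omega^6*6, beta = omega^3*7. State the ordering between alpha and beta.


Compare term by term from highest exponent:
alpha = omega^6*6
beta = omega^3*7
Term 1: alpha has omega^6*6, beta has omega^3*7
Result: alpha > beta

alpha > beta


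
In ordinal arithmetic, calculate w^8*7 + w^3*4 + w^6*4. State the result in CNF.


Ordinal addition (w^8*7 + w^3*4) + w^6*4:
alpha's leading term has exponent 8 > beta's exponent 6, so it survives.
alpha's tail term has exponent 3 < beta's exponent 6, so it is absorbed by beta.
In ordinal addition, any term followed by a strictly larger-exponent term is absorbed.
Result = w^8*7 + w^6*4

w^8*7 + w^6*4


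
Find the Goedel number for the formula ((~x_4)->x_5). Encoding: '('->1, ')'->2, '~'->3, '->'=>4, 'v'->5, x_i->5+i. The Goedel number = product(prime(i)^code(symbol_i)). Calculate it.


Formula: ((~x_4)->x_5)
Symbol codes: [1, 1, 3, 9, 2, 4, 10, 2]
Primes: [2, 3, 5, 7, 11, 13, 17, 19]
p_1^1 = 2^1 = 2
p_2^1 = 3^1 = 3
p_3^3 = 5^3 = 125
p_4^9 = 7^9 = 40353607
p_5^2 = 11^2 = 121
p_6^4 = 13^4 = 28561
p_7^10 = 17^10 = 2015993900449
p_8^2 = 19^2 = 361
Product = 76120006859690087044295992697250

76120006859690087044295992697250


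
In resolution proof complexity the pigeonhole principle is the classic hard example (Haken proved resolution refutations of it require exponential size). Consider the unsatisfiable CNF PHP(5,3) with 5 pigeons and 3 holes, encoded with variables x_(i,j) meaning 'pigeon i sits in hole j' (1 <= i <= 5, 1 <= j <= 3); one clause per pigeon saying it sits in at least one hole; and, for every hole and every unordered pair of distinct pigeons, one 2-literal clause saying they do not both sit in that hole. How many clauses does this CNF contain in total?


PHP(5,3): 5 pigeons, 3 holes, 5*3 = 15 variables.
- pigeon clauses: one per pigeon -> 5 clauses
- hole clauses: 3 holes * C(5,2) = 3 * 10 -> 30 clauses
Total clauses = 5 + 30 = 35

35


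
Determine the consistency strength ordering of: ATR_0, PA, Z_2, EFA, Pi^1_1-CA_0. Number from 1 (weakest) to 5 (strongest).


Ordering by consistency strength:
1. EFA
2. PA
3. ATR_0
4. Pi^1_1-CA_0
5. Z_2


ATR_0=3, PA=2, Z_2=5, EFA=1, Pi^1_1-CA_0=4


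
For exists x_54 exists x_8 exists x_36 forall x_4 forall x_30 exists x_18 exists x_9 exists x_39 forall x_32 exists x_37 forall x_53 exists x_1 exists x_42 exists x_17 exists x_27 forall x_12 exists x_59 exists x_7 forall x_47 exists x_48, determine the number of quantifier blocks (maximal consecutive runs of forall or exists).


Alternations = 10.
Blocks = alternations + 1 = 11

11


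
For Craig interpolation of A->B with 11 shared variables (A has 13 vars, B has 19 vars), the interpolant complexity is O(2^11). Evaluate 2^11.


Shared atoms = 11
Craig interpolant size bound = 2^11
= 2048

2048


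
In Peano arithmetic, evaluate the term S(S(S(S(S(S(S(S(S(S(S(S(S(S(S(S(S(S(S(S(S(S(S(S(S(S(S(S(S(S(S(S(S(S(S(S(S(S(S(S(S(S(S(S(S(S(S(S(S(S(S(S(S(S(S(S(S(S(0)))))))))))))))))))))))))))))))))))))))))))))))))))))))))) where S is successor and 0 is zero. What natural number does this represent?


Counting successors applied to 0:
58 applications of S to 0 = 58

58


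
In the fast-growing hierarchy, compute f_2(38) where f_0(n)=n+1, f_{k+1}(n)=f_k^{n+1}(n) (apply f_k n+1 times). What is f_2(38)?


f_2(38) = f_1^39(38)
f_1(m) = 2m + 1.
Iterating: f_1^k(n) = 2^k*(n+1) - 1.
f_2(38) = 2^39*(38+1) - 1 = 549755813888*39 - 1 = 21440476741631

21440476741631


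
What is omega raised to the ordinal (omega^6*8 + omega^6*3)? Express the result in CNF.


omega^(omega^6*8 + omega^6*3):
Both terms of the exponent have the same exponent 6, so they merge: omega^6*8 + omega^6*3 = omega^6*(8+3) = omega^6*11.
omega raised to a CNF ordinal is a single CNF term: Result = omega^(omega^6*11)

omega^(omega^6*11)


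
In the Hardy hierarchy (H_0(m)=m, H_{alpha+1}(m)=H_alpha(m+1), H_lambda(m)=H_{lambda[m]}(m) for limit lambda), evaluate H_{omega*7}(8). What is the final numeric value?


H_{omega*7}(8):
For the Hardy hierarchy, H_{omega*k}(n) = 2^k * n.
2^7 = 128.
128 * 8 = 1024

1024


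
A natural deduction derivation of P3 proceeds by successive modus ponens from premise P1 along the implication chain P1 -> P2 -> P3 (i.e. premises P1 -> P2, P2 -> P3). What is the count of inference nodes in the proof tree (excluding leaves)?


We have a chain: P1 -> P2 -> P3.
Each modus ponens application produces the next variable.
The chain has 3 propositions, so 3-1 = 2 modus ponens steps.
Total inference nodes = 2

2


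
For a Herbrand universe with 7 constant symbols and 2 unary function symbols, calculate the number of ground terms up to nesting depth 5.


Herbrand terms by depth:
Depth 0: 7 constants
Depth 1: 14 new terms (running total: 21)
Depth 2: 28 new terms (running total: 49)
Depth 3: 56 new terms (running total: 105)
Depth 4: 112 new terms (running total: 217)
Depth 5: 224 new terms (running total: 441)
Total distinct ground terms = 441

441


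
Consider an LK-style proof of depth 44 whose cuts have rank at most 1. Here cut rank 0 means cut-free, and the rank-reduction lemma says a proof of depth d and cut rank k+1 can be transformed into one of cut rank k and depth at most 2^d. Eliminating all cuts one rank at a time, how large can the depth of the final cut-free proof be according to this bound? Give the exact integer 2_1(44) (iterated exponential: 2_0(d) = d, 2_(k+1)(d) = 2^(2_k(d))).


Each rank reduction sends depth d to at most 2^d; cut rank r needs r reductions.
2_0(44) = 44
2_1(44) = 2^44 = 17592186044416
Cut-free depth bound = 17592186044416

17592186044416


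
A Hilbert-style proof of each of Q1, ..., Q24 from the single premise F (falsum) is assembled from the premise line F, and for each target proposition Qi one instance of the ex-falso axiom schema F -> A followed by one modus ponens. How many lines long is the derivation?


Ex falso, line by line:
- 1 premise line (F)
- 24 targets, each needing 1 axiom instance (F -> Qi) + 1 MP = 2 lines: 2 * 24 = 48
Total = 1 + 48 = 49 lines.

49


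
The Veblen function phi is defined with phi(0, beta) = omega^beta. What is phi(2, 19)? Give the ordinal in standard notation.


phi(2, 19):
phi(2, beta) = zeta_beta (the beta-th zeta number, fixed point of epsilon).
phi(2, 19) = zeta_19

zeta_19


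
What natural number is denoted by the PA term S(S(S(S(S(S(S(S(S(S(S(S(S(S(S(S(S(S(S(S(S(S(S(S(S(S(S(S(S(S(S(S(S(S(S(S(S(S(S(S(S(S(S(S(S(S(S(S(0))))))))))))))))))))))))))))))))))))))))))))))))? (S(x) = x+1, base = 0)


Counting successors applied to 0:
48 applications of S to 0 = 48

48


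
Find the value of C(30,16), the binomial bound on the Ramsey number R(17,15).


R(17,15) <= C(17+15-2, 17-1) = C(30, 16)
C(30, 16) = 30! / (16! * 14!)
= 145422675

145422675


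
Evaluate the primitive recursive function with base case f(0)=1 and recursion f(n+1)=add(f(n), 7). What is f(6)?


f(0) = 1
f(1) = add(f(0), 7) = add(1, 7) = 8
f(2) = add(f(1), 7) = add(8, 7) = 15
f(3) = add(f(2), 7) = add(15, 7) = 22
f(4) = add(f(3), 7) = add(22, 7) = 29
f(5) = add(f(4), 7) = add(29, 7) = 36
f(6) = add(f(5), 7) = add(36, 7) = 43


43


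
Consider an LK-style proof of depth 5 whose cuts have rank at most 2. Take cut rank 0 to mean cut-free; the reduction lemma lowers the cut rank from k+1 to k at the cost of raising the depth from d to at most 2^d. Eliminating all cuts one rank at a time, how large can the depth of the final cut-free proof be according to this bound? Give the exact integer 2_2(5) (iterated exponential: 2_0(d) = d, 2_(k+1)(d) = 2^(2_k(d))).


Each rank reduction sends depth d to at most 2^d; cut rank r needs r reductions.
2_0(5) = 5
2_1(5) = 2^5 = 32
2_2(5) = 2^32 = 4294967296
Cut-free depth bound = 4294967296

4294967296


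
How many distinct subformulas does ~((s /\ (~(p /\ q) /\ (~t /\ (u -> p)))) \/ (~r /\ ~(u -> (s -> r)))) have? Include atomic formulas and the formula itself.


Formula: ~((s /\ (~(p /\ q) /\ (~t /\ (u -> p)))) \/ (~r /\ ~(u -> (s -> r))))
Subformulas found:
  1. r
  2. q
  3. u
  4. s
  5. t
  6. p
  7. ~t
  8. ~r
  9. (u -> p)
  10. (s -> r)
  11. (p /\ q)
  12. ~(p /\ q)
  13. (u -> (s -> r))
  14. (~t /\ (u -> p))
  15. ~(u -> (s -> r))
  16. (~r /\ ~(u -> (s -> r)))
  17. (~(p /\ q) /\ (~t /\ (u -> p)))
  18. (s /\ (~(p /\ q) /\ (~t /\ (u -> p))))
  19. ((s /\ (~(p /\ q) /\ (~t /\ (u -> p)))) \/ (~r /\ ~(u -> (s -> r))))
  20. ~((s /\ (~(p /\ q) /\ (~t /\ (u -> p)))) \/ (~r /\ ~(u -> (s -> r))))
Total distinct subformulas = 20

20


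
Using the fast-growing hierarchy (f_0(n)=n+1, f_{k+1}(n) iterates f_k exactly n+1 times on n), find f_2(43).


f_2(43) = f_1^44(43)
f_1(m) = 2m + 1.
Iterating: f_1^k(n) = 2^k*(n+1) - 1.
f_2(43) = 2^44*(43+1) - 1 = 17592186044416*44 - 1 = 774056185954303

774056185954303


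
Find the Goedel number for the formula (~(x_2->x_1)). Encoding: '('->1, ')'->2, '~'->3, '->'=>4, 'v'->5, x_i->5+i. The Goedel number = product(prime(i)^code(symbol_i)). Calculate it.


Formula: (~(x_2->x_1))
Symbol codes: [1, 3, 1, 7, 4, 6, 2, 2]
Primes: [2, 3, 5, 7, 11, 13, 17, 19]
p_1^1 = 2^1 = 2
p_2^3 = 3^3 = 27
p_3^1 = 5^1 = 5
p_4^7 = 7^7 = 823543
p_5^4 = 11^4 = 14641
p_6^6 = 13^6 = 4826809
p_7^2 = 17^2 = 289
p_8^2 = 19^2 = 361
Product = 1639403822592934797008610

1639403822592934797008610


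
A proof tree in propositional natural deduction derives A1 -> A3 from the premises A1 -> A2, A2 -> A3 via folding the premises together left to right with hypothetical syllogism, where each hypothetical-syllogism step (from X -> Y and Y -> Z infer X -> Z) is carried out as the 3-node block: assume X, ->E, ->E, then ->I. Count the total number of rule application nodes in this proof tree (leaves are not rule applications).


There are 2 premises in the chain. The first HS step combines premises 1 and 2; each further premise needs one more HS step.
So 2 premises require 2 - 1 = 1 hypothetical-syllogism steps.
Each HS step uses 3 inference nodes (->E, ->E, ->I).
1 * 3 = 3 total inference nodes.

3


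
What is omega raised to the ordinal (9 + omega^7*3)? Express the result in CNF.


omega^(9 + omega^7*3):
In ordinal addition a term is absorbed by a following term of strictly larger exponent: 0 < 7, so 9 + omega^7*3 = omega^7*3.
omega raised to a CNF ordinal is a single CNF term: Result = omega^(omega^7*3)

omega^(omega^7*3)


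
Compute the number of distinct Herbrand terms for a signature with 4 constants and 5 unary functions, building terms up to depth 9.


Herbrand terms by depth:
Depth 0: 4 constants
Depth 1: 20 new terms (running total: 24)
Depth 2: 100 new terms (running total: 124)
Depth 3: 500 new terms (running total: 624)
Depth 4: 2500 new terms (running total: 3124)
Depth 5: 12500 new terms (running total: 15624)
Depth 6: 62500 new terms (running total: 78124)
Depth 7: 312500 new terms (running total: 390624)
Depth 8: 1562500 new terms (running total: 1953124)
Depth 9: 7812500 new terms (running total: 9765624)
Total distinct ground terms = 9765624

9765624


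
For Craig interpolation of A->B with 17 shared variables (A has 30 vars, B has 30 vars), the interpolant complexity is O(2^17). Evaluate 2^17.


Shared atoms = 17
Craig interpolant size bound = 2^17
= 131072

131072


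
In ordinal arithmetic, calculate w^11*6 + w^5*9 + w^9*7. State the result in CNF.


Ordinal addition (w^11*6 + w^5*9) + w^9*7:
alpha's leading term has exponent 11 > beta's exponent 9, so it survives.
alpha's tail term has exponent 5 < beta's exponent 9, so it is absorbed by beta.
In ordinal addition, any term followed by a strictly larger-exponent term is absorbed.
Result = w^11*6 + w^9*7

w^11*6 + w^9*7


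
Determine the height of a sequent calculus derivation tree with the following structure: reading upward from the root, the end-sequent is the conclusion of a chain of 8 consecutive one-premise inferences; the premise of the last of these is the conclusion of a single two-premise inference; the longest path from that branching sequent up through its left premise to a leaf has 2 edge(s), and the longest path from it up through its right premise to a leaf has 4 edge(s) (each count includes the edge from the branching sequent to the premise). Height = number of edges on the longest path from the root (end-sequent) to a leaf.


Longest path through the left premise: 2 edges (measured from the branching sequent)
Longest path through the right premise: 4 edges
Height of the subtree rooted at the branching sequent: max(2, 4) = 4
The branching sequent sits 8 edges above the root (the chain of one-premise inferences), so height = 4 + 8 = 12

12


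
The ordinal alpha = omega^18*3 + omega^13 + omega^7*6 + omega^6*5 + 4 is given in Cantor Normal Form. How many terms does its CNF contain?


CNF: omega^18*3 + omega^13 + omega^7*6 + omega^6*5 + 4
Count the summands separated by '+':
  term 1: omega^18*3
  term 2: omega^13
  term 3: omega^7*6
  term 4: omega^6*5
  term 5: 4
Total terms = 5

5


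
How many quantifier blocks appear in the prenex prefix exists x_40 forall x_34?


Alternations = 1.
Blocks = alternations + 1 = 2

2


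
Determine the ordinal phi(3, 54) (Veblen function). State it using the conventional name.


phi(3, 54):
phi(3, beta) = eta_beta (the beta-th eta number, fixed point of zeta).
phi(3, 54) = eta_54

eta_54


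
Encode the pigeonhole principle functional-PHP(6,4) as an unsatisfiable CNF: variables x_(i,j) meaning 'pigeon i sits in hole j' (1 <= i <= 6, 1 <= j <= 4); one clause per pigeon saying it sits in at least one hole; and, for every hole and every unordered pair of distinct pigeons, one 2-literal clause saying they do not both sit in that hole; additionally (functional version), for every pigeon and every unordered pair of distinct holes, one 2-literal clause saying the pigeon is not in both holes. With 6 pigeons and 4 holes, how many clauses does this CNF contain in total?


functional-PHP(6,4): 6 pigeons, 4 holes, 6*4 = 24 variables.
- pigeon clauses: one per pigeon -> 6 clauses
- hole clauses: 4 holes * C(6,2) = 4 * 15 -> 60 clauses
- functional clauses: 6 pigeons * C(4,2) = 6 * 6 -> 36 clauses
Total clauses = 6 + 60 + 36 = 102

102


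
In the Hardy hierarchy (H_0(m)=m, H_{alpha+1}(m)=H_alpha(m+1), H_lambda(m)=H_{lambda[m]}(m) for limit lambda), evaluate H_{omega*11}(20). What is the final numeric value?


H_{omega*11}(20):
For the Hardy hierarchy, H_{omega*k}(n) = 2^k * n.
2^11 = 2048.
2048 * 20 = 40960

40960


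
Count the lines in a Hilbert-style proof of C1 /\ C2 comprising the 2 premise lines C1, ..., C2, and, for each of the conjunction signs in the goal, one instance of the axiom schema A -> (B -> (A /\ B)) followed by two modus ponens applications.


Conjoining 2 premises:
- 2 premise lines
- the goal has 1 conjunction signs; each costs 1 axiom instance + 2 MP = 3 lines: 3 * 1 = 3
Total = 2 + 3 = 5 lines.

5


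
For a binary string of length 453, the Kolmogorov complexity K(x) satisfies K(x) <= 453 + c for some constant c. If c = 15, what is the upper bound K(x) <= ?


K(x) <= |x| + c = 453 + 15 = 468

468


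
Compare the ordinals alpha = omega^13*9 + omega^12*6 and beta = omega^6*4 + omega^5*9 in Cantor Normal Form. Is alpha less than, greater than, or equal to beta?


Compare term by term from highest exponent:
alpha = omega^13*9 + omega^12*6
beta = omega^6*4 + omega^5*9
Term 1: alpha has omega^13*9, beta has omega^6*4
Term 2: alpha has omega^12*6, beta has omega^5*9
Result: alpha > beta

alpha > beta


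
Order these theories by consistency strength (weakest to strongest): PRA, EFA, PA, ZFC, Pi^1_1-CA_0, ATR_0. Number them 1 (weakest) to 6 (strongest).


Ordering by consistency strength:
1. EFA
2. PRA
3. PA
4. ATR_0
5. Pi^1_1-CA_0
6. ZFC


PRA=2, EFA=1, PA=3, ZFC=6, Pi^1_1-CA_0=5, ATR_0=4


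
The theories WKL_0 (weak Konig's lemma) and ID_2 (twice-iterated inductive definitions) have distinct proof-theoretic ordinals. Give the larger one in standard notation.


Proof-theoretic ordinal of WKL_0 (weak Konig's lemma): omega^omega
Proof-theoretic ordinal of ID_2 (twice-iterated inductive definitions): psi_0(epsilon_{Omega_2+1})
Comparing: omega^omega < psi_0(epsilon_{Omega_2+1}).
The larger ordinal is psi_0(epsilon_{Omega_2+1}) (from ID_2 (twice-iterated inductive definitions)).

psi_0(epsilon_{Omega_2+1})


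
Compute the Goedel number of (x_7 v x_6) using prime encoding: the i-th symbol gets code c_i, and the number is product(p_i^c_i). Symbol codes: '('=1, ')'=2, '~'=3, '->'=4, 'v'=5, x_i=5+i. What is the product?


Formula: (x_7 v x_6)
Symbol codes: [1, 12, 5, 11, 2]
Primes: [2, 3, 5, 7, 11]
p_1^1 = 2^1 = 2
p_2^12 = 3^12 = 531441
p_3^5 = 5^5 = 3125
p_4^11 = 7^11 = 1977326743
p_5^2 = 11^2 = 121
Product = 794692079355163893750

794692079355163893750


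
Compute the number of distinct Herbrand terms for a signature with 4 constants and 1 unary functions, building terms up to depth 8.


Herbrand terms by depth:
Depth 0: 4 constants
Depth 1: 4 new terms (running total: 8)
Depth 2: 4 new terms (running total: 12)
Depth 3: 4 new terms (running total: 16)
Depth 4: 4 new terms (running total: 20)
Depth 5: 4 new terms (running total: 24)
Depth 6: 4 new terms (running total: 28)
Depth 7: 4 new terms (running total: 32)
Depth 8: 4 new terms (running total: 36)
Total distinct ground terms = 36

36


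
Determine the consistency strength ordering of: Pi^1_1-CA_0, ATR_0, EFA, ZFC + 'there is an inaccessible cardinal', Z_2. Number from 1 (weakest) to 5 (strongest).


Ordering by consistency strength:
1. EFA
2. ATR_0
3. Pi^1_1-CA_0
4. Z_2
5. ZFC + 'there is an inaccessible cardinal'


Pi^1_1-CA_0=3, ATR_0=2, EFA=1, ZFC + 'there is an inaccessible cardinal'=5, Z_2=4


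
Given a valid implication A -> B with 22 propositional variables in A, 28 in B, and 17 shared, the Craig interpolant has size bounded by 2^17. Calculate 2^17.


Shared atoms = 17
Craig interpolant size bound = 2^17
= 131072

131072


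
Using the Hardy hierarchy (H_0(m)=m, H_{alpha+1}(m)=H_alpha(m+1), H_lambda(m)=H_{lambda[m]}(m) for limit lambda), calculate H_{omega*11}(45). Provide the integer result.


H_{omega*11}(45):
For the Hardy hierarchy, H_{omega*k}(n) = 2^k * n.
2^11 = 2048.
2048 * 45 = 92160

92160


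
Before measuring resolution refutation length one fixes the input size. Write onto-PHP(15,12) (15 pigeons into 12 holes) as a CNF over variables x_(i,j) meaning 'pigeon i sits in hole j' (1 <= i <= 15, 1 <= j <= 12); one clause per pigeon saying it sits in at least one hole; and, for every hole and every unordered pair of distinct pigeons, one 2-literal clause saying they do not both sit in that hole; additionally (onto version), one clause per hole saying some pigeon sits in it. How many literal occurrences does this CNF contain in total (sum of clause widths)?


onto-PHP(15,12): 15 pigeons, 12 holes, 15*12 = 180 variables.
- pigeon clauses: one per pigeon -> 15 clauses of width 12 -> 180 literals
- hole clauses: 12 holes * C(15,2) = 12 * 105 -> 1260 clauses of width 2 -> 2520 literals
- onto clauses: one per hole -> 12 clauses of width 15 -> 180 literals
Total literal occurrences = 180 + 2520 + 180 = 2880

2880


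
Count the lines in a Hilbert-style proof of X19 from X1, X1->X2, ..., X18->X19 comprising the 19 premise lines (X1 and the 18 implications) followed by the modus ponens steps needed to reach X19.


We have 19 premise lines: X1 and 18 implications.
Each implication is detached once by MP, giving 18 MP lines.
19 premise lines + 18 MP lines = 37 total lines.

37


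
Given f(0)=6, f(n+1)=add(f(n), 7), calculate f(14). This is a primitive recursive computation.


f(0) = 6
f(1) = add(f(0), 7) = add(6, 7) = 13
f(2) = add(f(1), 7) = add(13, 7) = 20
f(3) = add(f(2), 7) = add(20, 7) = 27
f(4) = add(f(3), 7) = add(27, 7) = 34
f(5) = add(f(4), 7) = add(34, 7) = 41
f(6) = add(f(5), 7) = add(41, 7) = 48
f(7) = add(f(6), 7) = add(48, 7) = 55
f(8) = add(f(7), 7) = add(55, 7) = 62
f(9) = add(f(8), 7) = add(62, 7) = 69
f(10) = add(f(9), 7) = add(69, 7) = 76
f(11) = add(f(10), 7) = add(76, 7) = 83
f(12) = add(f(11), 7) = add(83, 7) = 90
f(13) = add(f(12), 7) = add(90, 7) = 97
f(14) = add(f(13), 7) = add(97, 7) = 104


104


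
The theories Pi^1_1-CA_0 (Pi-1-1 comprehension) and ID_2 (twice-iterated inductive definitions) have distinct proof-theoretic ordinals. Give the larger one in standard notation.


Proof-theoretic ordinal of Pi^1_1-CA_0 (Pi-1-1 comprehension): psi_0(Omega_omega)
Proof-theoretic ordinal of ID_2 (twice-iterated inductive definitions): psi_0(epsilon_{Omega_2+1})
Comparing: psi_0(epsilon_{Omega_2+1}) < psi_0(Omega_omega).
The larger ordinal is psi_0(Omega_omega) (from Pi^1_1-CA_0 (Pi-1-1 comprehension)).

psi_0(Omega_omega)


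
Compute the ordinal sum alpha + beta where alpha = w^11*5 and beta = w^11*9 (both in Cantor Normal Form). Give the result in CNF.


Ordinal addition w^11*5 + w^11*9:
Both terms have the same exponent 11.
w^e*c + w^e*d = w^e*(c+d).
Result = w^11*(5+9) = w^11*14

w^11*14


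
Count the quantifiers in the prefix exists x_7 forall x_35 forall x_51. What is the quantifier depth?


Quantifier prefix has 3 quantifier symbols.
Quantifier depth = 3

3


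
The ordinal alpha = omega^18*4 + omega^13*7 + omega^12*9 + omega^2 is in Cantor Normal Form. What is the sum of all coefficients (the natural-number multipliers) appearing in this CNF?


CNF: omega^18*4 + omega^13*7 + omega^12*9 + omega^2
Coefficients: 4 + 7 + 9 + 1 = 21

21


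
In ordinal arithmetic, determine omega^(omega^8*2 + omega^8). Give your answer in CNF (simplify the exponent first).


omega^(omega^8*2 + omega^8):
Both terms of the exponent have the same exponent 8, so they merge: omega^8*2 + omega^8 = omega^8*(2+1) = omega^8*3.
omega raised to a CNF ordinal is a single CNF term: Result = omega^(omega^8*3)

omega^(omega^8*3)


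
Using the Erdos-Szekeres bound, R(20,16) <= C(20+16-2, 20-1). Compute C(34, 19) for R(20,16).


R(20,16) <= C(20+16-2, 20-1) = C(34, 19)
C(34, 19) = 34! / (19! * 15!)
= 1855967520

1855967520


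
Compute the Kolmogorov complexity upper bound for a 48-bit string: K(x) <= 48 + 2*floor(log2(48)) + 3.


floor(log2(48)) = 5
2 * 5 = 10
K(x) <= 48 + 10 + 3 = 61

61


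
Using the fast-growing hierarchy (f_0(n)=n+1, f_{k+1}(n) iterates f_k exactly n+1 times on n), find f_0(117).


f_0(117) = 117 + 1 = 118

118


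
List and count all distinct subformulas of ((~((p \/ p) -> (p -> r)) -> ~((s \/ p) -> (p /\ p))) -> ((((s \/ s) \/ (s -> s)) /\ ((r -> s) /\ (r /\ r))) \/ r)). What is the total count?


Formula: ((~((p \/ p) -> (p -> r)) -> ~((s \/ p) -> (p /\ p))) -> ((((s \/ s) \/ (s -> s)) /\ ((r -> s) /\ (r /\ r))) \/ r))
Subformulas found:
  1. r
  2. s
  3. p
  4. (p \/ p)
  5. (s \/ s)
  6. (r /\ r)
  7. (s \/ p)
  8. (p /\ p)
  9. (r -> s)
  10. (p -> r)
  11. (s -> s)
  12. ((s \/ s) \/ (s -> s))
  13. ((s \/ p) -> (p /\ p))
  14. ((r -> s) /\ (r /\ r))
  15. ((p \/ p) -> (p -> r))
  16. ~((s \/ p) -> (p /\ p))
  17. ~((p \/ p) -> (p -> r))
  18. (((s \/ s) \/ (s -> s)) /\ ((r -> s) /\ (r /\ r)))
  19. (~((p \/ p) -> (p -> r)) -> ~((s \/ p) -> (p /\ p)))
  20. ((((s \/ s) \/ (s -> s)) /\ ((r -> s) /\ (r /\ r))) \/ r)
  21. ((~((p \/ p) -> (p -> r)) -> ~((s \/ p) -> (p /\ p))) -> ((((s \/ s) \/ (s -> s)) /\ ((r -> s) /\ (r /\ r))) \/ r))
Total distinct subformulas = 21

21


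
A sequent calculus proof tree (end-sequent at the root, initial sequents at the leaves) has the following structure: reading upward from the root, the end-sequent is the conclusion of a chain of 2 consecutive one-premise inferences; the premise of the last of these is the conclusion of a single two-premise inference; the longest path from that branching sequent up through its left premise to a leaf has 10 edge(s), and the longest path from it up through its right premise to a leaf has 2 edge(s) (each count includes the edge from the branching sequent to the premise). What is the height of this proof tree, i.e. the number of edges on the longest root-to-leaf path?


Longest path through the left premise: 10 edges (measured from the branching sequent)
Longest path through the right premise: 2 edges
Height of the subtree rooted at the branching sequent: max(10, 2) = 10
The branching sequent sits 2 edges above the root (the chain of one-premise inferences), so height = 10 + 2 = 12

12


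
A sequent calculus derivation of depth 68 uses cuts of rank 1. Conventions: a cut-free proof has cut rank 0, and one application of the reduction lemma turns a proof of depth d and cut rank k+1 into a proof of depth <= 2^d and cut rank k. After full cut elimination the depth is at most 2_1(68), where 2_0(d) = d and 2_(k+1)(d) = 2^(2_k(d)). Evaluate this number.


Each rank reduction sends depth d to at most 2^d; cut rank r needs r reductions.
2_0(68) = 68
2_1(68) = 2^68 = 295147905179352825856
Cut-free depth bound = 295147905179352825856

295147905179352825856


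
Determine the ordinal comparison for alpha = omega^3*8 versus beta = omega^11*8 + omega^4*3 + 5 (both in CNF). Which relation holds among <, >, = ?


Compare term by term from highest exponent:
alpha = omega^3*8
beta = omega^11*8 + omega^4*3 + 5
Term 1: alpha has omega^3*8, beta has omega^11*8
Term 2: alpha has omega^0*0, beta has omega^4*3
Term 3: alpha has omega^0*0, beta has omega^0*5
Result: alpha < beta

alpha < beta


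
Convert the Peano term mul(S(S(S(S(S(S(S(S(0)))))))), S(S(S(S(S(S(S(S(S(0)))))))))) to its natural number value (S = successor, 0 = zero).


mul(S^8(0), S^9(0)):
S^8(0) = 8
S^9(0) = 9
8 * 9 = 72

72


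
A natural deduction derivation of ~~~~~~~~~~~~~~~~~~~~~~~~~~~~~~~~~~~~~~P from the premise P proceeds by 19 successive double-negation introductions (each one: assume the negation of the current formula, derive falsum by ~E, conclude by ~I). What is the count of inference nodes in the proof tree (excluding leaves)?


Each double-negation introduction (from C infer ~~C) uses 2 inference nodes: one ~E (C and ~C give falsum) and one ~I (discharge ~C).
19 double negations = 19 * 2 = 38 inference nodes.

38


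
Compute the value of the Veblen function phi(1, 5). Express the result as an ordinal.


phi(1, 5):
phi(1, beta) = epsilon_beta (the beta-th epsilon number).
phi(1, 5) = epsilon_5

epsilon_5


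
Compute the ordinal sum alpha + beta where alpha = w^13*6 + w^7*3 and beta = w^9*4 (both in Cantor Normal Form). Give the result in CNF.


Ordinal addition (w^13*6 + w^7*3) + w^9*4:
alpha's leading term has exponent 13 > beta's exponent 9, so it survives.
alpha's tail term has exponent 7 < beta's exponent 9, so it is absorbed by beta.
In ordinal addition, any term followed by a strictly larger-exponent term is absorbed.
Result = w^13*6 + w^9*4

w^13*6 + w^9*4


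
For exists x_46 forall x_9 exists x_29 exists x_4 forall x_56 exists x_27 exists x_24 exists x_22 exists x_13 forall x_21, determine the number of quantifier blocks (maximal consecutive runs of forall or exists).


Alternations = 5.
Blocks = alternations + 1 = 6

6


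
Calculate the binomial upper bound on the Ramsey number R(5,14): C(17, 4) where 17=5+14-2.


R(5,14) <= C(5+14-2, 5-1) = C(17, 4)
C(17, 4) = 17! / (4! * 13!)
= 2380

2380


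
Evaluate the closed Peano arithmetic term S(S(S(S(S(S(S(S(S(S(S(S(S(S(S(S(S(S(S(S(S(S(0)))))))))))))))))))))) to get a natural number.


Counting successors applied to 0:
22 applications of S to 0 = 22

22


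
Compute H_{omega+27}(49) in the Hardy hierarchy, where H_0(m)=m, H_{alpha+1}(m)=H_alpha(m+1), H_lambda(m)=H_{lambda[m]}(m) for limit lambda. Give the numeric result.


H_{omega+27}(49):
Unwind the 27 successor steps: H_{omega+27}(49) = H_omega(49+27) = H_omega(76).
H_omega(m) = H_m(m) = m + m = 2m.
Result = 2 * 76 = 152

152


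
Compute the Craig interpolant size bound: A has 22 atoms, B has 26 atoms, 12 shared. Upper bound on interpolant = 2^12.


Shared atoms = 12
Craig interpolant size bound = 2^12
= 4096

4096


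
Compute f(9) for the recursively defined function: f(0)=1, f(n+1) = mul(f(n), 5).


f(0) = 1
f(1) = mul(f(0), 5) = mul(1, 5) = 5
f(2) = mul(f(1), 5) = mul(5, 5) = 25
f(3) = mul(f(2), 5) = mul(25, 5) = 125
f(4) = mul(f(3), 5) = mul(125, 5) = 625
f(5) = mul(f(4), 5) = mul(625, 5) = 3125
f(6) = mul(f(5), 5) = mul(3125, 5) = 15625
f(7) = mul(f(6), 5) = mul(15625, 5) = 78125
f(8) = mul(f(7), 5) = mul(78125, 5) = 390625
f(9) = mul(f(8), 5) = mul(390625, 5) = 1953125


1953125


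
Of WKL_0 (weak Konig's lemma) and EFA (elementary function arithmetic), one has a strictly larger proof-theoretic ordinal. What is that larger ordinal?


Proof-theoretic ordinal of WKL_0 (weak Konig's lemma): omega^omega
Proof-theoretic ordinal of EFA (elementary function arithmetic): omega^3
Comparing: omega^3 < omega^omega.
The larger ordinal is omega^omega (from WKL_0 (weak Konig's lemma)).

omega^omega


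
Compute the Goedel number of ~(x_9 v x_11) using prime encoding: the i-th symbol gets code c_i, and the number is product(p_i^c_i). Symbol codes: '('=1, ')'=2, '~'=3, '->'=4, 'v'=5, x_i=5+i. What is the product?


Formula: ~(x_9 v x_11)
Symbol codes: [3, 1, 14, 5, 16, 2]
Primes: [2, 3, 5, 7, 11, 13]
p_1^3 = 2^3 = 8
p_2^1 = 3^1 = 3
p_3^14 = 5^14 = 6103515625
p_4^5 = 7^5 = 16807
p_5^16 = 11^16 = 45949729863572161
p_6^2 = 13^2 = 169
Product = 19118383529162502740868603515625000

19118383529162502740868603515625000


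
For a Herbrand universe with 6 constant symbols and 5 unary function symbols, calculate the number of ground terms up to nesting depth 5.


Herbrand terms by depth:
Depth 0: 6 constants
Depth 1: 30 new terms (running total: 36)
Depth 2: 150 new terms (running total: 186)
Depth 3: 750 new terms (running total: 936)
Depth 4: 3750 new terms (running total: 4686)
Depth 5: 18750 new terms (running total: 23436)
Total distinct ground terms = 23436

23436


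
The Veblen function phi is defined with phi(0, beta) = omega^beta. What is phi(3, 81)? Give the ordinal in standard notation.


phi(3, 81):
phi(3, beta) = eta_beta (the beta-th eta number, fixed point of zeta).
phi(3, 81) = eta_81

eta_81


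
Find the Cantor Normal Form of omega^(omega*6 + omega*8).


omega^(omega*6 + omega*8):
Both terms of the exponent have the same exponent 1, so they merge: omega*6 + omega*8 = omega*(6+8) = omega*14.
omega raised to a CNF ordinal is a single CNF term: Result = omega^(omega*14)

omega^(omega*14)


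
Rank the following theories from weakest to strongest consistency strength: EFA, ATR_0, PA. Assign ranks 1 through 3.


Ordering by consistency strength:
1. EFA
2. PA
3. ATR_0


EFA=1, ATR_0=3, PA=2


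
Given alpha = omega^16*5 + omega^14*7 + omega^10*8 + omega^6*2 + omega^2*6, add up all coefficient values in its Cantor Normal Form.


CNF: omega^16*5 + omega^14*7 + omega^10*8 + omega^6*2 + omega^2*6
Coefficients: 5 + 7 + 8 + 2 + 6 = 28

28


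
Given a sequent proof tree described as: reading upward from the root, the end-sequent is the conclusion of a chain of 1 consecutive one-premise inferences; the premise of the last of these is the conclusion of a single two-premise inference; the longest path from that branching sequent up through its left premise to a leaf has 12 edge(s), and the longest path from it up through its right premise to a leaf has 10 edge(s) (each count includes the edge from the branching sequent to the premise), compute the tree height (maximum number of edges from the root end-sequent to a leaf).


Longest path through the left premise: 12 edges (measured from the branching sequent)
Longest path through the right premise: 10 edges
Height of the subtree rooted at the branching sequent: max(12, 10) = 12
The branching sequent sits 1 edges above the root (the chain of one-premise inferences), so height = 12 + 1 = 13

13


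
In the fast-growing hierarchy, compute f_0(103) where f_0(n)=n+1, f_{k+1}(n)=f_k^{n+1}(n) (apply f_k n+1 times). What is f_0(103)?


f_0(103) = 103 + 1 = 104

104


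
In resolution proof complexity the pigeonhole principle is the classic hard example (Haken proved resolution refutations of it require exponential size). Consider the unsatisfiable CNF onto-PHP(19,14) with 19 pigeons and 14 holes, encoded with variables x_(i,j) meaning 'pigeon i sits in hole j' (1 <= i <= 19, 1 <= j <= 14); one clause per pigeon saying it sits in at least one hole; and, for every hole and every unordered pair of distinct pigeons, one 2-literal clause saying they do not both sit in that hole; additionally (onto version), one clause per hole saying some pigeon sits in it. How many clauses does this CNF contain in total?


onto-PHP(19,14): 19 pigeons, 14 holes, 19*14 = 266 variables.
- pigeon clauses: one per pigeon -> 19 clauses
- hole clauses: 14 holes * C(19,2) = 14 * 171 -> 2394 clauses
- onto clauses: one per hole -> 14 clauses
Total clauses = 19 + 2394 + 14 = 2427

2427


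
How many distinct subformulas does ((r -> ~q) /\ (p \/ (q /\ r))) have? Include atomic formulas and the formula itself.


Formula: ((r -> ~q) /\ (p \/ (q /\ r)))
Subformulas found:
  1. q
  2. r
  3. p
  4. ~q
  5. (q /\ r)
  6. (r -> ~q)
  7. (p \/ (q /\ r))
  8. ((r -> ~q) /\ (p \/ (q /\ r)))
Total distinct subformulas = 8

8


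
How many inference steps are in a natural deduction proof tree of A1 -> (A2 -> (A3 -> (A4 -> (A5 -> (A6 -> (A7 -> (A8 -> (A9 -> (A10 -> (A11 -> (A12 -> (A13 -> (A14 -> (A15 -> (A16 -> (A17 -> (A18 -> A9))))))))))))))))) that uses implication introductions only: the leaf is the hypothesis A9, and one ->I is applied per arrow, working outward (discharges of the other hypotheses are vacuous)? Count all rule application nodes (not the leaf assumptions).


The formula has 18 arrows (->); its innermost consequent A9 is one of the antecedents,
so the proof starts from the hypothesis leaf A9 (not a rule application) and closes one arrow per ->I.
Building A1 -> (A2 -> (A3 -> (A4 -> (A5 -> (A6 -> (A7 -> (A8 -> (A9 -> (A10 -> (A11 -> (A12 -> (A13 -> (A14 -> (A15 -> (A16 -> (A17 -> (A18 -> A9))))))))))))))))) therefore takes 18 nested implication introductions.
Total inference nodes = 18

18


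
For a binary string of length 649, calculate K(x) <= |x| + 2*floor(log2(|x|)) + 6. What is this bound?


floor(log2(649)) = 9
2 * 9 = 18
K(x) <= 649 + 18 + 6 = 673

673


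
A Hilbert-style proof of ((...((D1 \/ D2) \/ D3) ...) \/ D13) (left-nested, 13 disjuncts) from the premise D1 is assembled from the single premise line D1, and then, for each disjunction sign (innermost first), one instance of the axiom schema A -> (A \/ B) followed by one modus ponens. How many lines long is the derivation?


Building the left-nested 13-ary disjunction from D1:
- 1 premise line (D1)
- 13 disjuncts means 12 disjunction signs; each needs 1 axiom instance + 1 MP = 2 lines: 2 * 12 = 24
Total = 1 + 24 = 25 lines.

25


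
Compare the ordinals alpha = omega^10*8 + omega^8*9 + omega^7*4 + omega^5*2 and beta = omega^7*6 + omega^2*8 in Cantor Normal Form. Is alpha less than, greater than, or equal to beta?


Compare term by term from highest exponent:
alpha = omega^10*8 + omega^8*9 + omega^7*4 + omega^5*2
beta = omega^7*6 + omega^2*8
Term 1: alpha has omega^10*8, beta has omega^7*6
Term 2: alpha has omega^8*9, beta has omega^2*8
Term 3: alpha has omega^7*4, beta has omega^0*0
Term 4: alpha has omega^5*2, beta has omega^0*0
Result: alpha > beta

alpha > beta


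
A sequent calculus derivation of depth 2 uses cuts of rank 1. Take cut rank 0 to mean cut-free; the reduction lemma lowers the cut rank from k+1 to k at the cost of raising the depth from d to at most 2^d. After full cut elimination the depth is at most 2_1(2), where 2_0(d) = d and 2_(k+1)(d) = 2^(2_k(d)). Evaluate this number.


Each rank reduction sends depth d to at most 2^d; cut rank r needs r reductions.
2_0(2) = 2
2_1(2) = 2^2 = 4
Cut-free depth bound = 4

4


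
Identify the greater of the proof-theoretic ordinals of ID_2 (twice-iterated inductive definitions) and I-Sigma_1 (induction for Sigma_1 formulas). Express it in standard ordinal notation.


Proof-theoretic ordinal of ID_2 (twice-iterated inductive definitions): psi_0(epsilon_{Omega_2+1})
Proof-theoretic ordinal of I-Sigma_1 (induction for Sigma_1 formulas): omega^omega
Comparing: omega^omega < psi_0(epsilon_{Omega_2+1}).
The larger ordinal is psi_0(epsilon_{Omega_2+1}) (from ID_2 (twice-iterated inductive definitions)).

psi_0(epsilon_{Omega_2+1})


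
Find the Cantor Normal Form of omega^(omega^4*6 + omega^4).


omega^(omega^4*6 + omega^4):
Both terms of the exponent have the same exponent 4, so they merge: omega^4*6 + omega^4 = omega^4*(6+1) = omega^4*7.
omega raised to a CNF ordinal is a single CNF term: Result = omega^(omega^4*7)

omega^(omega^4*7)


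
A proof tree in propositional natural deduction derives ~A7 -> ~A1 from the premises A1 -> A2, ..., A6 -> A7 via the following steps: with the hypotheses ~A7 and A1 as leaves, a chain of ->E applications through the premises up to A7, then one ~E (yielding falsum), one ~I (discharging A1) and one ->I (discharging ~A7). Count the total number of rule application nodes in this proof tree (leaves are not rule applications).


From hypothesis A1, 6 ->E steps along the 6 premises yield A7.
~E with hypothesis ~A7 gives falsum (1 node); ~I discharging A1 gives ~A1 (1 node); ->I discharging ~A7 gives the goal (1 node).
Total = 6 + 3 = 9 inference nodes.

9
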